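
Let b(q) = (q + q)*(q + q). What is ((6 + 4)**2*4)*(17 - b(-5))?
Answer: -33200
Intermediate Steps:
b(q) = 4*q**2 (b(q) = (2*q)*(2*q) = 4*q**2)
((6 + 4)**2*4)*(17 - b(-5)) = ((6 + 4)**2*4)*(17 - 4*(-5)**2) = (10**2*4)*(17 - 4*25) = (100*4)*(17 - 1*100) = 400*(17 - 100) = 400*(-83) = -33200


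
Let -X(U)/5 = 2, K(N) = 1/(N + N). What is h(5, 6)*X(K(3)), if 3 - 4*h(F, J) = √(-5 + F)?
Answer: -15/2 ≈ -7.5000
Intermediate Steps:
h(F, J) = ¾ - √(-5 + F)/4
K(N) = 1/(2*N)
X(U) = -10 (X(U) = -5*2 = -10)
h(5, 6)*X(K(3)) = (¾ - √(-5 + 5)/4)*(-10) = (¾ - √0/4)*(-10) = (¾ - ¼*0)*(-10) = (¾ + 0)*(-10) = (¾)*(-10) = -15/2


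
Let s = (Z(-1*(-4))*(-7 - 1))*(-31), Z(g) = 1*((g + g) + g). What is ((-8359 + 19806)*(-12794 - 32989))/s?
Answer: -174692667/992 ≈ -1.7610e+5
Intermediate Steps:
Z(g) = 3*g (Z(g) = 1*(2*g + g) = 1*(3*g) = 3*g)
s = 2976 (s = ((3*(-1*(-4)))*(-7 - 1))*(-31) = ((3*4)*(-8))*(-31) = (12*(-8))*(-31) = -96*(-31) = 2976)
((-8359 + 19806)*(-12794 - 32989))/s = ((-8359 + 19806)*(-12794 - 32989))/2976 = (11447*(-45783))*(1/2976) = -524078001*1/2976 = -174692667/992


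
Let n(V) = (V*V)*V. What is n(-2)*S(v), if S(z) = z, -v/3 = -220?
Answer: -5280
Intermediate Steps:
v = 660 (v = -3*(-220) = 660)
n(V) = V**3 (n(V) = V**2*V = V**3)
n(-2)*S(v) = (-2)**3*660 = -8*660 = -5280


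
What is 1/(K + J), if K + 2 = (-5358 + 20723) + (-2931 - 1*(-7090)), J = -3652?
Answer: 1/15870 ≈ 6.3012e-5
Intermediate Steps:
K = 19522 (K = -2 + ((-5358 + 20723) + (-2931 - 1*(-7090))) = -2 + (15365 + (-2931 + 7090)) = -2 + (15365 + 4159) = -2 + 19524 = 19522)
1/(K + J) = 1/(19522 - 3652) = 1/15870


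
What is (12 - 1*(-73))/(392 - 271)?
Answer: 85/121 ≈ 0.70248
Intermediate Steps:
(12 - 1*(-73))/(392 - 271) = (12 + 73)/121 = 85*(1/121) = 85/121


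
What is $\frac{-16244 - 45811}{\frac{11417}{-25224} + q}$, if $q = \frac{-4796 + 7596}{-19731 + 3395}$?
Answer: $\frac{228306585960}{2295851} \approx 99443.0$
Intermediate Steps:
$q = - \frac{175}{1021}$ ($q = \frac{2800}{-16336} = 2800 \left(- \frac{1}{16336}\right) = - \frac{175}{1021} \approx -0.1714$)
$\frac{-16244 - 45811}{\frac{11417}{-25224} + q} = \frac{-16244 - 45811}{\frac{11417}{-25224} - \frac{175}{1021}} = - \frac{62055}{11417 \left(- \frac{1}{25224}\right) - \frac{175}{1021}} = - \frac{62055}{- \frac{11417}{25224} - \frac{175}{1021}} = - \frac{62055}{- \frac{16070957}{25753704}} = \left(-62055\right) \left(- \frac{25753704}{16070957}\right) = \frac{228306585960}{2295851}$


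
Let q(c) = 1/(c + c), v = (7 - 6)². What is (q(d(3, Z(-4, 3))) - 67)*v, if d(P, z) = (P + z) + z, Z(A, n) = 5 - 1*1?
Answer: -1473/22 ≈ -66.955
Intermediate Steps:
Z(A, n) = 4 (Z(A, n) = 5 - 1 = 4)
d(P, z) = P + 2*z
v = 1 (v = 1² = 1)
q(c) = 1/(2*c)
(q(d(3, Z(-4, 3))) - 67)*v = (1/(2*(3 + 2*4)) - 67)*1 = (1/(2*(3 + 8)) - 67)*1 = ((½)/11 - 67)*1 = ((½)*(1/11) - 67)*1 = (1/22 - 67)*1 = -1473/22*1 = -1473/22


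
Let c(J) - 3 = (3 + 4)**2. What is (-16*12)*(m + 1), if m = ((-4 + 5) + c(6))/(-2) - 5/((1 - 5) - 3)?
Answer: 33312/7 ≈ 4758.9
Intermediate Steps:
c(J) = 52 (c(J) = 3 + (3 + 4)**2 = 3 + 7**2 = 3 + 49 = 52)
m = -361/14 (m = ((-4 + 5) + 52)/(-2) - 5/((1 - 5) - 3) = (1 + 52)*(-1/2) - 5/(-4 - 3) = 53*(-1/2) - 5/(-7) = -53/2 - 5*(-1/7) = -53/2 + 5/7 = -361/14 ≈ -25.786)
(-16*12)*(m + 1) = (-16*12)*(-361/14 + 1) = -192*(-347/14) = 33312/7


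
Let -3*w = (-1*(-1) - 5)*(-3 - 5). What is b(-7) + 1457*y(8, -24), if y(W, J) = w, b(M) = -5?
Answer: -46639/3 ≈ -15546.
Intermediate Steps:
w = -32/3 (w = -(-1*(-1) - 5)*(-3 - 5)/3 = -(1 - 5)*(-8)/3 = -(-4)*(-8)/3 = -⅓*32 = -32/3 ≈ -10.667)
y(W, J) = -32/3
b(-7) + 1457*y(8, -24) = -5 + 1457*(-32/3) = -5 - 46624/3 = -46639/3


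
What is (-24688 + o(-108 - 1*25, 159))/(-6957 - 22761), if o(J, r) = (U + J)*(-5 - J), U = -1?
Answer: 20920/14859 ≈ 1.4079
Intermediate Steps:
o(J, r) = (-1 + J)*(-5 - J)
(-24688 + o(-108 - 1*25, 159))/(-6957 - 22761) = (-24688 + (5 - (-108 - 1*25)**2 - 4*(-108 - 1*25)))/(-6957 - 22761) = (-24688 + (5 - (-108 - 25)**2 - 4*(-108 - 25)))/(-29718) = (-24688 + (5 - 1*(-133)**2 - 4*(-133)))*(-1/29718) = (-24688 + (5 - 1*17689 + 532))*(-1/29718) = (-24688 + (5 - 17689 + 532))*(-1/29718) = (-24688 - 17152)*(-1/29718) = -41840*(-1/29718) = 20920/14859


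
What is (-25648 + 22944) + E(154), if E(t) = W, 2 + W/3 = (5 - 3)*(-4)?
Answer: -2734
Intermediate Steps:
W = -30 (W = -6 + 3*((5 - 3)*(-4)) = -6 + 3*(2*(-4)) = -6 + 3*(-8) = -6 - 24 = -30)
E(t) = -30
(-25648 + 22944) + E(154) = (-25648 + 22944) - 30 = -2704 - 30 = -2734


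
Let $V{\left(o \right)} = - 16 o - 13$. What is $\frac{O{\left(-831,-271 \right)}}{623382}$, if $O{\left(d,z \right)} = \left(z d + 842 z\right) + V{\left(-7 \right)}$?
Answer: $- \frac{1441}{311691} \approx -0.0046232$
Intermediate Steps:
$V{\left(o \right)} = -13 - 16 o$
$O{\left(d,z \right)} = 99 + 842 z + d z$ ($O{\left(d,z \right)} = \left(z d + 842 z\right) - -99 = \left(d z + 842 z\right) + \left(-13 + 112\right) = \left(842 z + d z\right) + 99 = 99 + 842 z + d z$)
$\frac{O{\left(-831,-271 \right)}}{623382} = \frac{99 + 842 \left(-271\right) - -225201}{623382} = \left(99 - 228182 + 225201\right) \frac{1}{623382} = \left(-2882\right) \frac{1}{623382} = - \frac{1441}{311691}$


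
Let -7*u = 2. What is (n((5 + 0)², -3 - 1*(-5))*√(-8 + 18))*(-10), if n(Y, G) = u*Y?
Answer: 500*√10/7 ≈ 225.88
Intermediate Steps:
u = -2/7 (u = -⅐*2 = -2/7 ≈ -0.28571)
n(Y, G) = -2*Y/7
(n((5 + 0)², -3 - 1*(-5))*√(-8 + 18))*(-10) = ((-2*(5 + 0)²/7)*√(-8 + 18))*(-10) = ((-2/7*5²)*√10)*(-10) = ((-2/7*25)*√10)*(-10) = -50*√10/7*(-10) = 500*√10/7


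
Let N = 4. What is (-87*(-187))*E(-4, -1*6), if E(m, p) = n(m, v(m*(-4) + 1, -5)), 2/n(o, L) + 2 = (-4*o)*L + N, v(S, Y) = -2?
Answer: -5423/5 ≈ -1084.6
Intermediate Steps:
n(o, L) = 2/(2 - 4*L*o) (n(o, L) = 2/(-2 + ((-4*o)*L + 4)) = 2/(-2 + (-4*L*o + 4)) = 2/(-2 + (4 - 4*L*o)) = 2/(2 - 4*L*o))
E(m, p) = -1/(-1 - 4*m) (E(m, p) = -1/(-1 + 2*(-2)*m) = -1/(-1 - 4*m))
(-87*(-187))*E(-4, -1*6) = (-87*(-187))/(1 + 4*(-4)) = 16269/(1 - 16) = 16269/(-15) = 16269*(-1/15) = -5423/5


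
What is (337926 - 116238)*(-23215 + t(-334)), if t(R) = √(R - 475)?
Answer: -5146486920 + 221688*I*√809 ≈ -5.1465e+9 + 6.3055e+6*I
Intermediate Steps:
t(R) = √(-475 + R)
(337926 - 116238)*(-23215 + t(-334)) = (337926 - 116238)*(-23215 + √(-475 - 334)) = 221688*(-23215 + √(-809)) = 221688*(-23215 + I*√809) = -5146486920 + 221688*I*√809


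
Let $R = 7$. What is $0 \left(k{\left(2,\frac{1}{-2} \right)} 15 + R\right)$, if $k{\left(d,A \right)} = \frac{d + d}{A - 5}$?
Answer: $0$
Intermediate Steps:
$k{\left(d,A \right)} = \frac{2 d}{-5 + A}$
$0 \left(k{\left(2,\frac{1}{-2} \right)} 15 + R\right) = 0 \left(2 \cdot 2 \frac{1}{-5 + \frac{1}{-2}} \cdot 15 + 7\right) = 0 \left(2 \cdot 2 \frac{1}{-5 - \frac{1}{2}} \cdot 15 + 7\right) = 0 \left(2 \cdot 2 \frac{1}{- \frac{11}{2}} \cdot 15 + 7\right) = 0 \left(2 \cdot 2 \left(- \frac{2}{11}\right) 15 + 7\right) = 0 \left(\left(- \frac{8}{11}\right) 15 + 7\right) = 0 \left(- \frac{120}{11} + 7\right) = 0 \left(- \frac{43}{11}\right) = 0$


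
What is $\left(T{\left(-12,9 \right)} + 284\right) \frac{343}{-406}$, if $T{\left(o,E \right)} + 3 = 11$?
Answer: $- \frac{7154}{29} \approx -246.69$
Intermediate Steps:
$T{\left(o,E \right)} = 8$ ($T{\left(o,E \right)} = -3 + 11 = 8$)
$\left(T{\left(-12,9 \right)} + 284\right) \frac{343}{-406} = \left(8 + 284\right) \frac{343}{-406} = 292 \cdot 343 \left(- \frac{1}{406}\right) = 292 \left(- \frac{49}{58}\right) = - \frac{7154}{29}$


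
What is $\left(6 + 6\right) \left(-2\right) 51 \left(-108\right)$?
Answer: $132192$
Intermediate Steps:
$\left(6 + 6\right) \left(-2\right) 51 \left(-108\right) = 12 \left(-2\right) 51 \left(-108\right) = \left(-24\right) 51 \left(-108\right) = \left(-1224\right) \left(-108\right) = 132192$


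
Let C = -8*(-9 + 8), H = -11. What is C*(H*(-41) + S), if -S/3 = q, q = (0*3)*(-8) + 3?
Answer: 3536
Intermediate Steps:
C = 8 (C = -8*(-1) = 8)
q = 3 (q = 0*(-8) + 3 = 0 + 3 = 3)
S = -9 (S = -3*3 = -9)
C*(H*(-41) + S) = 8*(-11*(-41) - 9) = 8*(451 - 9) = 8*442 = 3536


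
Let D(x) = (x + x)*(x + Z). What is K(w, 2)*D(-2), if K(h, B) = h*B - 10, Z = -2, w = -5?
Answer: -320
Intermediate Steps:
K(h, B) = -10 + B*h (K(h, B) = B*h - 10 = -10 + B*h)
D(x) = 2*x*(-2 + x) (D(x) = (x + x)*(x - 2) = (2*x)*(-2 + x) = 2*x*(-2 + x))
K(w, 2)*D(-2) = (-10 + 2*(-5))*(2*(-2)*(-2 - 2)) = (-10 - 10)*(2*(-2)*(-4)) = -20*16 = -320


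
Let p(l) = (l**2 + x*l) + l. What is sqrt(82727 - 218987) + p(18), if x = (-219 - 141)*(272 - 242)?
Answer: -194058 + 6*I*sqrt(3785) ≈ -1.9406e+5 + 369.13*I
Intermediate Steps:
x = -10800 (x = -360*30 = -10800)
p(l) = l**2 - 10799*l (p(l) = (l**2 - 10800*l) + l = l**2 - 10799*l)
sqrt(82727 - 218987) + p(18) = sqrt(82727 - 218987) + 18*(-10799 + 18) = sqrt(-136260) + 18*(-10781) = 6*I*sqrt(3785) - 194058 = -194058 + 6*I*sqrt(3785)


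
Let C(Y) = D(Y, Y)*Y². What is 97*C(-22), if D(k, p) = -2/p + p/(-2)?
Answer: 520696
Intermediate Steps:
D(k, p) = -2/p - p/2 (D(k, p) = -2/p + p*(-½) = -2/p - p/2)
C(Y) = Y²*(-2/Y - Y/2) (C(Y) = (-2/Y - Y/2)*Y² = Y²*(-2/Y - Y/2))
97*C(-22) = 97*(-½*(-22)*(4 + (-22)²)) = 97*(-½*(-22)*(4 + 484)) = 97*(-½*(-22)*488) = 97*5368 = 520696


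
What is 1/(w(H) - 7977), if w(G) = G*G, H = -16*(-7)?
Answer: 1/4567 ≈ 0.00021896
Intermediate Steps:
H = 112
w(G) = G²
1/(w(H) - 7977) = 1/(112² - 7977) = 1/(12544 - 7977) = 1/4567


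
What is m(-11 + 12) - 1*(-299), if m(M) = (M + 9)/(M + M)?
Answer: 304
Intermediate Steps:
m(M) = (9 + M)/(2*M) (m(M) = (9 + M)/((2*M)) = (9 + M)*(1/(2*M)) = (9 + M)/(2*M))
m(-11 + 12) - 1*(-299) = (9 + (-11 + 12))/(2*(-11 + 12)) - 1*(-299) = (1/2)*(9 + 1)/1 + 299 = (1/2)*1*10 + 299 = 5 + 299 = 304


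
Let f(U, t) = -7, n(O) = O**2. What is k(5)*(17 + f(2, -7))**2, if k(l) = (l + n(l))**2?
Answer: 90000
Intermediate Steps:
k(l) = (l + l**2)**2
k(5)*(17 + f(2, -7))**2 = (5**2*(1 + 5)**2)*(17 - 7)**2 = (25*6**2)*10**2 = (25*36)*100 = 900*100 = 90000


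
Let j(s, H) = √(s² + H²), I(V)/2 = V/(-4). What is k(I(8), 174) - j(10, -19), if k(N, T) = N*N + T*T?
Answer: 30292 - √461 ≈ 30271.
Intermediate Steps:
I(V) = -V/2 (I(V) = 2*(V/(-4)) = 2*(V*(-¼)) = 2*(-V/4) = -V/2)
k(N, T) = N² + T²
j(s, H) = √(H² + s²)
k(I(8), 174) - j(10, -19) = ((-½*8)² + 174²) - √((-19)² + 10²) = ((-4)² + 30276) - √(361 + 100) = (16 + 30276) - √461 = 30292 - √461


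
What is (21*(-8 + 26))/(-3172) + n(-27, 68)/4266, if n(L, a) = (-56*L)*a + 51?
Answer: 13528399/563823 ≈ 23.994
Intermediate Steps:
n(L, a) = 51 - 56*L*a (n(L, a) = -56*L*a + 51 = 51 - 56*L*a)
(21*(-8 + 26))/(-3172) + n(-27, 68)/4266 = (21*(-8 + 26))/(-3172) + (51 - 56*(-27)*68)/4266 = (21*18)*(-1/3172) + (51 + 102816)*(1/4266) = 378*(-1/3172) + 102867*(1/4266) = -189/1586 + 34289/1422 = 13528399/563823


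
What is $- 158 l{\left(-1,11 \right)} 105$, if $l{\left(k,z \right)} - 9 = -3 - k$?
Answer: $-116130$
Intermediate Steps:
$l{\left(k,z \right)} = 6 - k$ ($l{\left(k,z \right)} = 9 - \left(3 + k\right) = 6 - k$)
$- 158 l{\left(-1,11 \right)} 105 = - 158 \left(6 - -1\right) 105 = - 158 \left(6 + 1\right) 105 = \left(-158\right) 7 \cdot 105 = \left(-1106\right) 105 = -116130$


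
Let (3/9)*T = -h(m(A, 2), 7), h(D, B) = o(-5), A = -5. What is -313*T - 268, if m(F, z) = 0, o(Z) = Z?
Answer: -4963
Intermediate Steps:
h(D, B) = -5
T = 15 (T = 3*(-1*(-5)) = 3*5 = 15)
-313*T - 268 = -313*15 - 268 = -4695 - 268 = -4963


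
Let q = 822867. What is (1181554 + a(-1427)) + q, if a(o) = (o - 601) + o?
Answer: 2000966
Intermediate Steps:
a(o) = -601 + 2*o (a(o) = (-601 + o) + o = -601 + 2*o)
(1181554 + a(-1427)) + q = (1181554 + (-601 + 2*(-1427))) + 822867 = (1181554 + (-601 - 2854)) + 822867 = (1181554 - 3455) + 822867 = 1178099 + 822867 = 2000966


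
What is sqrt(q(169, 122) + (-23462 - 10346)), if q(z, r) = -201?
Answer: I*sqrt(34009) ≈ 184.42*I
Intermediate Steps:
sqrt(q(169, 122) + (-23462 - 10346)) = sqrt(-201 + (-23462 - 10346)) = sqrt(-201 - 33808) = sqrt(-34009) = I*sqrt(34009)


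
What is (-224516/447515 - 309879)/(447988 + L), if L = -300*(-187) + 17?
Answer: -91414453/148710975 ≈ -0.61471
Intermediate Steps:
L = 56117 (L = 56100 + 17 = 56117)
(-224516/447515 - 309879)/(447988 + L) = (-224516/447515 - 309879)/(447988 + 56117) = (-224516*1/447515 - 309879)/504105 = (-148/295 - 309879)*(1/504105) = -91414453/295*1/504105 = -91414453/148710975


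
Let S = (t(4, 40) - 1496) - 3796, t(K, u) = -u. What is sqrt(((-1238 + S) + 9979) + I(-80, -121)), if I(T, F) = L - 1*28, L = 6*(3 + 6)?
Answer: sqrt(3435) ≈ 58.609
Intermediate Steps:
L = 54 (L = 6*9 = 54)
I(T, F) = 26 (I(T, F) = 54 - 1*28 = 54 - 28 = 26)
S = -5332 (S = (-1*40 - 1496) - 3796 = (-40 - 1496) - 3796 = -1536 - 3796 = -5332)
sqrt(((-1238 + S) + 9979) + I(-80, -121)) = sqrt(((-1238 - 5332) + 9979) + 26) = sqrt((-6570 + 9979) + 26) = sqrt(3409 + 26) = sqrt(3435)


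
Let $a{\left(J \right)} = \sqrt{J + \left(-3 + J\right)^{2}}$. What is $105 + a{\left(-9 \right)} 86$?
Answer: $105 + 258 \sqrt{15} \approx 1104.2$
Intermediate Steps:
$105 + a{\left(-9 \right)} 86 = 105 + \sqrt{-9 + \left(-3 - 9\right)^{2}} \cdot 86 = 105 + \sqrt{-9 + \left(-12\right)^{2}} \cdot 86 = 105 + \sqrt{-9 + 144} \cdot 86 = 105 + \sqrt{135} \cdot 86 = 105 + 3 \sqrt{15} \cdot 86 = 105 + 258 \sqrt{15}$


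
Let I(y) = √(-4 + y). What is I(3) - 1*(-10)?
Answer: 10 + I ≈ 10.0 + 1.0*I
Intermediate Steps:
I(3) - 1*(-10) = √(-4 + 3) - 1*(-10) = √(-1) + 10 = I + 10 = 10 + I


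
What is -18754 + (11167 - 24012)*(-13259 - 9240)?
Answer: 288980901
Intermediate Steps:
-18754 + (11167 - 24012)*(-13259 - 9240) = -18754 - 12845*(-22499) = -18754 + 288999655 = 288980901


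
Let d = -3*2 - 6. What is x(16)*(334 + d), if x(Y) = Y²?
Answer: 82432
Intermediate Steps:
d = -12 (d = -6 - 6 = -12)
x(16)*(334 + d) = 16²*(334 - 12) = 256*322 = 82432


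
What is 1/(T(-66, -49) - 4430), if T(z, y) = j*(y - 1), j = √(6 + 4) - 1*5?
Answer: -209/872370 + √10/348948 ≈ -0.00023051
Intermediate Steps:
j = -5 + √10 (j = √10 - 5 = -5 + √10 ≈ -1.8377)
T(z, y) = (-1 + y)*(-5 + √10) (T(z, y) = (-5 + √10)*(y - 1) = (-5 + √10)*(-1 + y) = (-1 + y)*(-5 + √10))
1/(T(-66, -49) - 4430) = 1/(-(-1 - 49)*(5 - √10) - 4430) = 1/(-1*(-50)*(5 - √10) - 4430) = 1/((250 - 50*√10) - 4430) = 1/(-4180 - 50*√10)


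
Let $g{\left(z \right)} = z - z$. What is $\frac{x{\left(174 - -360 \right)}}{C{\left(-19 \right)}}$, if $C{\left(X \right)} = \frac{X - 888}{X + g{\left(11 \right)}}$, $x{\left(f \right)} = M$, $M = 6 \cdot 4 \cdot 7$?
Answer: $\frac{3192}{907} \approx 3.5193$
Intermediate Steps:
$M = 168$ ($M = 24 \cdot 7 = 168$)
$x{\left(f \right)} = 168$
$g{\left(z \right)} = 0$
$C{\left(X \right)} = \frac{-888 + X}{X}$ ($C{\left(X \right)} = \frac{X - 888}{X + 0} = \frac{-888 + X}{X}$)
$\frac{x{\left(174 - -360 \right)}}{C{\left(-19 \right)}} = \frac{168}{\frac{1}{-19} \left(-888 - 19\right)} = \frac{168}{\left(- \frac{1}{19}\right) \left(-907\right)} = \frac{168}{\frac{907}{19}} = 168 \cdot \frac{19}{907} = \frac{3192}{907}$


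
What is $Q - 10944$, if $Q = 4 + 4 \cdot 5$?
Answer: $-10920$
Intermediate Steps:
$Q = 24$ ($Q = 4 + 20 = 24$)
$Q - 10944 = 24 - 10944 = -10920$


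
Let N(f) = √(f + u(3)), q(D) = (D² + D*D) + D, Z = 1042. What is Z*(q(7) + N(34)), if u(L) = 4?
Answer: 109410 + 1042*√38 ≈ 1.1583e+5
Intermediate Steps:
q(D) = D + 2*D² (q(D) = (D² + D²) + D = 2*D² + D = D + 2*D²)
N(f) = √(4 + f) (N(f) = √(f + 4) = √(4 + f))
Z*(q(7) + N(34)) = 1042*(7*(1 + 2*7) + √(4 + 34)) = 1042*(7*(1 + 14) + √38) = 1042*(7*15 + √38) = 1042*(105 + √38) = 109410 + 1042*√38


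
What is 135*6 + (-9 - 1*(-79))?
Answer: 880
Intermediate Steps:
135*6 + (-9 - 1*(-79)) = 810 + (-9 + 79) = 810 + 70 = 880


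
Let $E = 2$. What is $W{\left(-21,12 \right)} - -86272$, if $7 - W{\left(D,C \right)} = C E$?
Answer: $86255$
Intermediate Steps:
$W{\left(D,C \right)} = 7 - 2 C$ ($W{\left(D,C \right)} = 7 - C 2 = 7 - 2 C$)
$W{\left(-21,12 \right)} - -86272 = \left(7 - 24\right) - -86272 = \left(7 - 24\right) + 86272 = -17 + 86272 = 86255$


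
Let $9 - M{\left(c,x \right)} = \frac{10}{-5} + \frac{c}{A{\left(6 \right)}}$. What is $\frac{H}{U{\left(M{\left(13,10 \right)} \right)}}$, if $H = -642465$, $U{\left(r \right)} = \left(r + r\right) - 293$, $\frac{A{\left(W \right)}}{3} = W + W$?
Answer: $\frac{11564370}{4891} \approx 2364.4$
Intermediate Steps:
$A{\left(W \right)} = 6 W$ ($A{\left(W \right)} = 3 \left(W + W\right) = 3 \cdot 2 W = 6 W$)
$M{\left(c,x \right)} = 11 - \frac{c}{36}$ ($M{\left(c,x \right)} = 9 - \left(\frac{10}{-5} + \frac{c}{6 \cdot 6}\right) = 9 - \left(10 \left(- \frac{1}{5}\right) + \frac{c}{36}\right) = 9 - \left(-2 + c \frac{1}{36}\right) = 9 - \left(-2 + \frac{c}{36}\right) = 11 - \frac{c}{36}$)
$U{\left(r \right)} = -293 + 2 r$ ($U{\left(r \right)} = 2 r - 293 = -293 + 2 r$)
$\frac{H}{U{\left(M{\left(13,10 \right)} \right)}} = - \frac{642465}{-293 + 2 \left(11 - \frac{13}{36}\right)} = - \frac{642465}{-293 + 2 \cdot \frac{383}{36}} = - \frac{642465}{-293 + \frac{383}{18}} = - \frac{642465}{- \frac{4891}{18}} = \left(-642465\right) \left(- \frac{18}{4891}\right) = \frac{11564370}{4891}$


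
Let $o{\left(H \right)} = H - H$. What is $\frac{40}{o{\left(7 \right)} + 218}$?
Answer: $\frac{20}{109} \approx 0.18349$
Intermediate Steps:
$o{\left(H \right)} = 0$
$\frac{40}{o{\left(7 \right)} + 218} = \frac{40}{0 + 218} = \frac{40}{218} = 40 \cdot \frac{1}{218} = \frac{20}{109}$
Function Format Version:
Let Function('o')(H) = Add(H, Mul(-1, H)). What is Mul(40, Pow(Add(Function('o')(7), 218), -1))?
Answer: Rational(20, 109) ≈ 0.18349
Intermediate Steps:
Function('o')(H) = 0
Mul(40, Pow(Add(Function('o')(7), 218), -1)) = Mul(40, Pow(Add(0, 218), -1)) = Mul(40, Pow(218, -1)) = Mul(40, Rational(1, 218)) = Rational(20, 109)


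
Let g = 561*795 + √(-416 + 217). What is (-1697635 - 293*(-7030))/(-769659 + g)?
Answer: -23443307184/20951677019 - 72431*I*√199/20951677019 ≈ -1.1189 - 4.8768e-5*I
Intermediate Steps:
g = 445995 + I*√199 (g = 445995 + √(-199) = 445995 + I*√199 ≈ 4.46e+5 + 14.107*I)
(-1697635 - 293*(-7030))/(-769659 + g) = (-1697635 - 293*(-7030))/(-769659 + (445995 + I*√199)) = (-1697635 + 2059790)/(-323664 + I*√199) = 362155/(-323664 + I*√199)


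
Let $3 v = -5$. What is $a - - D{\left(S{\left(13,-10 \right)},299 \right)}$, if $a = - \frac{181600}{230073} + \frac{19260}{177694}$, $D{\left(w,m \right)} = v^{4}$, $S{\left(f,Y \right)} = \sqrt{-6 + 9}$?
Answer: $\frac{3882789968455}{551914987437} \approx 7.0351$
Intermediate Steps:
$v = - \frac{5}{3}$ ($v = \frac{1}{3} \left(-5\right) = - \frac{5}{3} \approx -1.6667$)
$S{\left(f,Y \right)} = \sqrt{3}$
$D{\left(w,m \right)} = \frac{625}{81}$ ($D{\left(w,m \right)} = \left(- \frac{5}{3}\right)^{4} = \frac{625}{81}$)
$a = - \frac{13919012210}{20441295831}$ ($a = \left(-181600\right) \frac{1}{230073} + 19260 \cdot \frac{1}{177694} = - \frac{181600}{230073} + \frac{9630}{88847} = - \frac{13919012210}{20441295831} \approx -0.68093$)
$a - - D{\left(S{\left(13,-10 \right)},299 \right)} = - \frac{13919012210}{20441295831} - \left(-1\right) \frac{625}{81} = - \frac{13919012210}{20441295831} - - \frac{625}{81} = - \frac{13919012210}{20441295831} + \frac{625}{81} = \frac{3882789968455}{551914987437}$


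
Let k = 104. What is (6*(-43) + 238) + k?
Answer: 84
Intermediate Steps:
(6*(-43) + 238) + k = (6*(-43) + 238) + 104 = (-258 + 238) + 104 = -20 + 104 = 84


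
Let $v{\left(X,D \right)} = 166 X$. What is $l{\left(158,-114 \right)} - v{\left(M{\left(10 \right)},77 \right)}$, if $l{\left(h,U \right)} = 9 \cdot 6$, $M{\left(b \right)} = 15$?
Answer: $-2436$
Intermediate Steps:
$l{\left(h,U \right)} = 54$
$l{\left(158,-114 \right)} - v{\left(M{\left(10 \right)},77 \right)} = 54 - 166 \cdot 15 = 54 - 2490 = -2436$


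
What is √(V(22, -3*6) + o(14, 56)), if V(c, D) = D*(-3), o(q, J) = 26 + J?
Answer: 2*√34 ≈ 11.662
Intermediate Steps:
V(c, D) = -3*D
√(V(22, -3*6) + o(14, 56)) = √(-(-9)*6 + (26 + 56)) = √(-3*(-18) + 82) = √(54 + 82) = √136 = 2*√34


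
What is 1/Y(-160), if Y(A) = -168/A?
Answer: 20/21 ≈ 0.95238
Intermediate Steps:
1/Y(-160) = 1/(-168/(-160)) = 1/(-168*(-1/160)) = 1/(21/20) = 20/21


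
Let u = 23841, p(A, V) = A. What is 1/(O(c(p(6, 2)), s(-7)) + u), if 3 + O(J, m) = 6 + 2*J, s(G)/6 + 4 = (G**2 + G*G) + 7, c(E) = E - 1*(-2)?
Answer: 1/23860 ≈ 4.1911e-5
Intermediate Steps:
c(E) = 2 + E (c(E) = E + 2 = 2 + E)
s(G) = 18 + 12*G**2 (s(G) = -24 + 6*((G**2 + G*G) + 7) = -24 + 6*((G**2 + G**2) + 7) = -24 + 6*(2*G**2 + 7) = -24 + 6*(7 + 2*G**2) = -24 + (42 + 12*G**2) = 18 + 12*G**2)
O(J, m) = 3 + 2*J (O(J, m) = -3 + (6 + 2*J) = 3 + 2*J)
1/(O(c(p(6, 2)), s(-7)) + u) = 1/((3 + 2*(2 + 6)) + 23841) = 1/((3 + 2*8) + 23841) = 1/((3 + 16) + 23841) = 1/(19 + 23841) = 1/23860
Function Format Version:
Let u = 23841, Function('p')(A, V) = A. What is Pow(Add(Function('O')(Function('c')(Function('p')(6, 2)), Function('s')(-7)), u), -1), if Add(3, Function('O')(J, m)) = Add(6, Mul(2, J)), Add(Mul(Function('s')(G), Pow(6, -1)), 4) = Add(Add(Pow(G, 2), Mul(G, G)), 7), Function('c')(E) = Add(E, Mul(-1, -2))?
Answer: Rational(1, 23860) ≈ 4.1911e-5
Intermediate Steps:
Function('c')(E) = Add(2, E) (Function('c')(E) = Add(E, 2) = Add(2, E))
Function('s')(G) = Add(18, Mul(12, Pow(G, 2))) (Function('s')(G) = Add(-24, Mul(6, Add(Add(Pow(G, 2), Mul(G, G)), 7))) = Add(-24, Mul(6, Add(Add(Pow(G, 2), Pow(G, 2)), 7))) = Add(-24, Mul(6, Add(Mul(2, Pow(G, 2)), 7))) = Add(-24, Mul(6, Add(7, Mul(2, Pow(G, 2))))) = Add(-24, Add(42, Mul(12, Pow(G, 2)))) = Add(18, Mul(12, Pow(G, 2))))
Function('O')(J, m) = Add(3, Mul(2, J)) (Function('O')(J, m) = Add(-3, Add(6, Mul(2, J))) = Add(3, Mul(2, J)))
Pow(Add(Function('O')(Function('c')(Function('p')(6, 2)), Function('s')(-7)), u), -1) = Pow(Add(Add(3, Mul(2, Add(2, 6))), 23841), -1) = Pow(Add(Add(3, Mul(2, 8)), 23841), -1) = Pow(Add(Add(3, 16), 23841), -1) = Pow(Add(19, 23841), -1) = Pow(23860, -1) = Rational(1, 23860)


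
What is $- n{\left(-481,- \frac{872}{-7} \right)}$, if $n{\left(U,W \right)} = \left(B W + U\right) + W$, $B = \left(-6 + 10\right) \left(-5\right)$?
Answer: $\frac{19935}{7} \approx 2847.9$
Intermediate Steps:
$B = -20$ ($B = 4 \left(-5\right) = -20$)
$n{\left(U,W \right)} = U - 19 W$ ($n{\left(U,W \right)} = \left(- 20 W + U\right) + W = \left(U - 20 W\right) + W = U - 19 W$)
$- n{\left(-481,- \frac{872}{-7} \right)} = - (-481 - 19 \left(- \frac{872}{-7}\right)) = - (-481 - 19 \left(\left(-872\right) \left(- \frac{1}{7}\right)\right)) = - (-481 - \frac{16568}{7}) = \left(-1\right) \left(- \frac{19935}{7}\right) = \frac{19935}{7}$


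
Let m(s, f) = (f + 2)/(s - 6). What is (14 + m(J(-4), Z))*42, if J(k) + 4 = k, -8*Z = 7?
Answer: 4677/8 ≈ 584.63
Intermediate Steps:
Z = -7/8 (Z = -⅛*7 = -7/8 ≈ -0.87500)
J(k) = -4 + k
m(s, f) = (2 + f)/(-6 + s)
(14 + m(J(-4), Z))*42 = (14 + (2 - 7/8)/(-6 + (-4 - 4)))*42 = (14 + (9/8)/(-6 - 8))*42 = (14 + (9/8)/(-14))*42 = (14 - 1/14*9/8)*42 = (14 - 9/112)*42 = (1559/112)*42 = 4677/8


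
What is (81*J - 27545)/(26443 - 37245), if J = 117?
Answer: 9034/5401 ≈ 1.6727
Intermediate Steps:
(81*J - 27545)/(26443 - 37245) = (81*117 - 27545)/(26443 - 37245) = (9477 - 27545)/(-10802) = -18068*(-1/10802) = 9034/5401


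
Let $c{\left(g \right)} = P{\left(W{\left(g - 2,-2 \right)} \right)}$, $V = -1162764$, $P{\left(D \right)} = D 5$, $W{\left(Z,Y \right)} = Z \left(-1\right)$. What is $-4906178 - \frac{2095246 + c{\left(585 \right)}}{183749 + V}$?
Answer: $- \frac{4803219762339}{979015} \approx -4.9062 \cdot 10^{6}$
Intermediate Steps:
$W{\left(Z,Y \right)} = - Z$
$P{\left(D \right)} = 5 D$
$c{\left(g \right)} = 10 - 5 g$ ($c{\left(g \right)} = 5 \left(- (g - 2)\right) = 5 \left(- (-2 + g)\right) = 5 \left(2 - g\right) = 10 - 5 g$)
$-4906178 - \frac{2095246 + c{\left(585 \right)}}{183749 + V} = -4906178 - \frac{2095246 + \left(10 - 2925\right)}{183749 - 1162764} = -4906178 - \frac{2095246 + \left(10 - 2925\right)}{-979015} = -4906178 - \left(2095246 - 2915\right) \left(- \frac{1}{979015}\right) = -4906178 - 2092331 \left(- \frac{1}{979015}\right) = -4906178 - - \frac{2092331}{979015} = -4906178 + \frac{2092331}{979015} = - \frac{4803219762339}{979015}$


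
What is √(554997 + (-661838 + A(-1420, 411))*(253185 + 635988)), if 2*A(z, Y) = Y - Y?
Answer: 19*I*√1630160457 ≈ 7.6713e+5*I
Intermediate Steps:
A(z, Y) = 0 (A(z, Y) = (Y - Y)/2 = (½)*0 = 0)
√(554997 + (-661838 + A(-1420, 411))*(253185 + 635988)) = √(554997 + (-661838 + 0)*(253185 + 635988)) = √(554997 - 661838*889173) = √(554997 - 588488479974) = √(-588487924977) = 19*I*√1630160457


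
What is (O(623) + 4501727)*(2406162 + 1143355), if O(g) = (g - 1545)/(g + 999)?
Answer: 12958932098034312/811 ≈ 1.5979e+13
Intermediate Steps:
O(g) = (-1545 + g)/(999 + g)
(O(623) + 4501727)*(2406162 + 1143355) = ((-1545 + 623)/(999 + 623) + 4501727)*(2406162 + 1143355) = (-922/1622 + 4501727)*3549517 = ((1/1622)*(-922) + 4501727)*3549517 = (-461/811 + 4501727)*3549517 = (3650900136/811)*3549517 = 12958932098034312/811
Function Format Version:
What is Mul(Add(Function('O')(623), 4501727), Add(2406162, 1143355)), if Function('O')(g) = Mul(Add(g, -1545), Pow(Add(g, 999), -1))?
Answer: Rational(12958932098034312, 811) ≈ 1.5979e+13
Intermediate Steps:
Function('O')(g) = Mul(Pow(Add(999, g), -1), Add(-1545, g)) (Function('O')(g) = Mul(Add(-1545, g), Pow(Add(999, g), -1)) = Mul(Pow(Add(999, g), -1), Add(-1545, g)))
Mul(Add(Function('O')(623), 4501727), Add(2406162, 1143355)) = Mul(Add(Mul(Pow(Add(999, 623), -1), Add(-1545, 623)), 4501727), Add(2406162, 1143355)) = Mul(Add(Mul(Pow(1622, -1), -922), 4501727), 3549517) = Mul(Add(Mul(Rational(1, 1622), -922), 4501727), 3549517) = Mul(Add(Rational(-461, 811), 4501727), 3549517) = Mul(Rational(3650900136, 811), 3549517) = Rational(12958932098034312, 811)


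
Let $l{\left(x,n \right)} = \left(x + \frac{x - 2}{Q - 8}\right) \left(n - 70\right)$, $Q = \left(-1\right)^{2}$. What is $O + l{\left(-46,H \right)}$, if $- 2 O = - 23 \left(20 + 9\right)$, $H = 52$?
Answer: $\frac{14533}{14} \approx 1038.1$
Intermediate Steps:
$Q = 1$
$l{\left(x,n \right)} = \left(-70 + n\right) \left(\frac{2}{7} + \frac{6 x}{7}\right)$ ($l{\left(x,n \right)} = \left(x + \frac{x - 2}{1 - 8}\right) \left(n - 70\right) = \left(x + \frac{-2 + x}{-7}\right) \left(-70 + n\right) = \left(x + \left(-2 + x\right) \left(- \frac{1}{7}\right)\right) \left(-70 + n\right) = \left(x - \left(- \frac{2}{7} + \frac{x}{7}\right)\right) \left(-70 + n\right) = \left(\frac{2}{7} + \frac{6 x}{7}\right) \left(-70 + n\right) = \left(-70 + n\right) \left(\frac{2}{7} + \frac{6 x}{7}\right)$)
$O = \frac{667}{2}$ ($O = - \frac{\left(-23\right) \left(20 + 9\right)}{2} = - \frac{\left(-23\right) 29}{2} = \left(- \frac{1}{2}\right) \left(-667\right) = \frac{667}{2} \approx 333.5$)
$O + l{\left(-46,H \right)} = \frac{667}{2} + \left(-20 - -2760 + \frac{2}{7} \cdot 52 + \frac{6}{7} \cdot 52 \left(-46\right)\right) = \frac{667}{2} + \left(-20 + 2760 + \frac{104}{7} - \frac{14352}{7}\right) = \frac{667}{2} + \frac{4932}{7} = \frac{14533}{14}$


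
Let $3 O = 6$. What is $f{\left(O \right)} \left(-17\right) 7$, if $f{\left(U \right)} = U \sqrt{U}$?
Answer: $- 238 \sqrt{2} \approx -336.58$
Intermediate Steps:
$O = 2$ ($O = \frac{1}{3} \cdot 6 = 2$)
$f{\left(U \right)} = U^{\frac{3}{2}}$
$f{\left(O \right)} \left(-17\right) 7 = 2^{\frac{3}{2}} \left(-17\right) 7 = 2 \sqrt{2} \left(-17\right) 7 = - 34 \sqrt{2} \cdot 7 = - 238 \sqrt{2}$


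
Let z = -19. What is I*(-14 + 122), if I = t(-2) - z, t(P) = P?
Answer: 1836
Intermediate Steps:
I = 17 (I = -2 - 1*(-19) = -2 + 19 = 17)
I*(-14 + 122) = 17*(-14 + 122) = 17*108 = 1836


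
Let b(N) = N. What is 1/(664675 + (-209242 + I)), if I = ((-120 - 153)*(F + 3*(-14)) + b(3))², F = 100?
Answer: 1/251075994 ≈ 3.9829e-9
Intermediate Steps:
I = 250620561 (I = ((-120 - 153)*(100 + 3*(-14)) + 3)² = (-273*(100 - 42) + 3)² = (-273*58 + 3)² = (-15834 + 3)² = (-15831)² = 250620561)
1/(664675 + (-209242 + I)) = 1/(664675 + (-209242 + 250620561)) = 1/(664675 + 250411319) = 1/251075994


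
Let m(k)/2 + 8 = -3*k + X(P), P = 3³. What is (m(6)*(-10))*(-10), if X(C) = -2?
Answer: -5600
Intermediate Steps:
P = 27
m(k) = -20 - 6*k (m(k) = -16 + 2*(-3*k - 2) = -16 + 2*(-2 - 3*k) = -16 + (-4 - 6*k) = -20 - 6*k)
(m(6)*(-10))*(-10) = ((-20 - 6*6)*(-10))*(-10) = ((-20 - 36)*(-10))*(-10) = -56*(-10)*(-10) = 560*(-10) = -5600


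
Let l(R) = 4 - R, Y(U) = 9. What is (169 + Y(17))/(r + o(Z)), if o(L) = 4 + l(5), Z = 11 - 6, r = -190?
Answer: -178/187 ≈ -0.95187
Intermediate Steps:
Z = 5
o(L) = 3 (o(L) = 4 + (4 - 1*5) = 4 + (4 - 5) = 4 - 1 = 3)
(169 + Y(17))/(r + o(Z)) = (169 + 9)/(-190 + 3) = 178/(-187) = 178*(-1/187) = -178/187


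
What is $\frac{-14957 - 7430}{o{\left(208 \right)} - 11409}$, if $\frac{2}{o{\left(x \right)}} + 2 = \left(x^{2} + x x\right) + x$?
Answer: $\frac{970857029}{494774102} \approx 1.9622$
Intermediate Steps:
$o{\left(x \right)} = \frac{2}{-2 + x + 2 x^{2}}$ ($o{\left(x \right)} = \frac{2}{-2 + \left(\left(x^{2} + x x\right) + x\right)} = \frac{2}{-2 + \left(\left(x^{2} + x^{2}\right) + x\right)} = \frac{2}{-2 + \left(2 x^{2} + x\right)} = \frac{2}{-2 + \left(x + 2 x^{2}\right)} = \frac{2}{-2 + x + 2 x^{2}}$)
$\frac{-14957 - 7430}{o{\left(208 \right)} - 11409} = \frac{-14957 - 7430}{\frac{2}{-2 + 208 + 2 \cdot 208^{2}} - 11409} = - \frac{22387}{\frac{2}{-2 + 208 + 2 \cdot 43264} - 11409} = - \frac{22387}{\frac{2}{-2 + 208 + 86528} - 11409} = - \frac{22387}{\frac{2}{86734} - 11409} = - \frac{22387}{2 \cdot \frac{1}{86734} - 11409} = - \frac{22387}{\frac{1}{43367} - 11409} = - \frac{22387}{- \frac{494774102}{43367}} = \left(-22387\right) \left(- \frac{43367}{494774102}\right) = \frac{970857029}{494774102}$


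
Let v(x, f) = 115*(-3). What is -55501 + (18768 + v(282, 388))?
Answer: -37078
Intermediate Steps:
v(x, f) = -345
-55501 + (18768 + v(282, 388)) = -55501 + (18768 - 345) = -55501 + 18423 = -37078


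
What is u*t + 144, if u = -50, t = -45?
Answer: 2394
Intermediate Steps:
u*t + 144 = -50*(-45) + 144 = 2250 + 144 = 2394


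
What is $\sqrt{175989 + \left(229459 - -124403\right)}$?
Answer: $\sqrt{529851} \approx 727.91$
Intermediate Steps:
$\sqrt{175989 + \left(229459 - -124403\right)} = \sqrt{175989 + \left(229459 + 124403\right)} = \sqrt{175989 + 353862} = \sqrt{529851}$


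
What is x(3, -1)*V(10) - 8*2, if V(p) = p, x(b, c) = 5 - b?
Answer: 4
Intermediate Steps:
x(3, -1)*V(10) - 8*2 = (5 - 1*3)*10 - 8*2 = (5 - 3)*10 - 16 = 2*10 - 16 = 20 - 16 = 4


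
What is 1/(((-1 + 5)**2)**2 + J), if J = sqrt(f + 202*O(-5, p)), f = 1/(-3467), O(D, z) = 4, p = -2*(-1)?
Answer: 887552/224411977 - sqrt(9712228445)/224411977 ≈ 0.0035159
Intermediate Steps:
p = 2
f = -1/3467 ≈ -0.00028843
J = sqrt(9712228445)/3467 (J = sqrt(-1/3467 + 202*4) = sqrt(-1/3467 + 808) = sqrt(2801335/3467) = sqrt(9712228445)/3467 ≈ 28.425)
1/(((-1 + 5)**2)**2 + J) = 1/(((-1 + 5)**2)**2 + sqrt(9712228445)/3467) = 1/((4**2)**2 + sqrt(9712228445)/3467) = 1/(16**2 + sqrt(9712228445)/3467) = 1/(256 + sqrt(9712228445)/3467)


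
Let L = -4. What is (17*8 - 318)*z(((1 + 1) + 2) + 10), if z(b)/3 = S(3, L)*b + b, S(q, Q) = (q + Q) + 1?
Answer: -7644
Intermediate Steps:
S(q, Q) = 1 + Q + q (S(q, Q) = (Q + q) + 1 = 1 + Q + q)
z(b) = 3*b (z(b) = 3*((1 - 4 + 3)*b + b) = 3*(0*b + b) = 3*(0 + b) = 3*b)
(17*8 - 318)*z(((1 + 1) + 2) + 10) = (17*8 - 318)*(3*(((1 + 1) + 2) + 10)) = (136 - 318)*(3*((2 + 2) + 10)) = -546*(4 + 10) = -546*14 = -182*42 = -7644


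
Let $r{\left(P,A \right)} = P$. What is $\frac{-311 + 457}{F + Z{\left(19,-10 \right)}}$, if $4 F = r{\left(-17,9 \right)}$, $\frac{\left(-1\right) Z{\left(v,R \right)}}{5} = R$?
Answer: $\frac{584}{183} \approx 3.1913$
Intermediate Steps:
$Z{\left(v,R \right)} = - 5 R$
$F = - \frac{17}{4}$ ($F = \frac{1}{4} \left(-17\right) = - \frac{17}{4} \approx -4.25$)
$\frac{-311 + 457}{F + Z{\left(19,-10 \right)}} = \frac{-311 + 457}{- \frac{17}{4} - -50} = \frac{146}{- \frac{17}{4} + 50} = \frac{146}{\frac{183}{4}} = 146 \cdot \frac{4}{183} = \frac{584}{183}$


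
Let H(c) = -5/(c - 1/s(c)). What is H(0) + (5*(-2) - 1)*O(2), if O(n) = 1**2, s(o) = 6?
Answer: 19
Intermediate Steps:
O(n) = 1
H(c) = -5/(-1/6 + c) (H(c) = -5/(c - 1/6) = -5/(-1/6 + c))
H(0) + (5*(-2) - 1)*O(2) = -30/(-1 + 6*0) + (5*(-2) - 1)*1 = -30/(-1 + 0) + (-10 - 1)*1 = -30/(-1) - 11*1 = -30*(-1) - 11 = 30 - 11 = 19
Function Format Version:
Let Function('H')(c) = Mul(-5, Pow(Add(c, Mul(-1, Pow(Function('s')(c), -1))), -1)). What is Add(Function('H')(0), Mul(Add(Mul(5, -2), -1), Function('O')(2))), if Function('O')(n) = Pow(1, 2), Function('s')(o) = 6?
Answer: 19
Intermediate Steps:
Function('O')(n) = 1
Function('H')(c) = Mul(-5, Pow(Add(Rational(-1, 6), c), -1)) (Function('H')(c) = Mul(-5, Pow(Add(c, Mul(-1, Pow(6, -1))), -1)) = Mul(-5, Pow(Add(c, Mul(-1, Rational(1, 6))), -1)) = Mul(-5, Pow(Add(c, Rational(-1, 6)), -1)) = Mul(-5, Pow(Add(Rational(-1, 6), c), -1)))
Add(Function('H')(0), Mul(Add(Mul(5, -2), -1), Function('O')(2))) = Add(Mul(-30, Pow(Add(-1, Mul(6, 0)), -1)), Mul(Add(Mul(5, -2), -1), 1)) = Add(Mul(-30, Pow(Add(-1, 0), -1)), Mul(Add(-10, -1), 1)) = Add(Mul(-30, Pow(-1, -1)), Mul(-11, 1)) = Add(Mul(-30, -1), -11) = Add(30, -11) = 19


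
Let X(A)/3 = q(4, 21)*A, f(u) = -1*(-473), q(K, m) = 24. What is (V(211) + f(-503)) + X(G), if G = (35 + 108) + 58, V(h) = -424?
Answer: 14521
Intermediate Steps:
f(u) = 473
G = 201 (G = 143 + 58 = 201)
X(A) = 72*A (X(A) = 3*(24*A) = 72*A)
(V(211) + f(-503)) + X(G) = (-424 + 473) + 72*201 = 49 + 14472 = 14521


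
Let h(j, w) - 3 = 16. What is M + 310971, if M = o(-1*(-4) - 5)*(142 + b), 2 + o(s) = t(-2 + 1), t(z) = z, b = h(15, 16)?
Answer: 310488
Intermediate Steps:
h(j, w) = 19 (h(j, w) = 3 + 16 = 19)
b = 19
o(s) = -3 (o(s) = -2 + (-2 + 1) = -2 - 1 = -3)
M = -483 (M = -3*(142 + 19) = -3*161 = -483)
M + 310971 = -483 + 310971 = 310488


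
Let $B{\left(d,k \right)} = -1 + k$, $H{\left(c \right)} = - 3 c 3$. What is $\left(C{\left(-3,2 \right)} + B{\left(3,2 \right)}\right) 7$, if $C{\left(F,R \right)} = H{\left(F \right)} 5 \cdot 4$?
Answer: $3787$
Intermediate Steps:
$H{\left(c \right)} = - 9 c$ ($H{\left(c \right)} = - 3 \cdot 3 c = - 9 c$)
$C{\left(F,R \right)} = - 180 F$ ($C{\left(F,R \right)} = - 9 F 5 \cdot 4 = - 45 F 4 = - 180 F$)
$\left(C{\left(-3,2 \right)} + B{\left(3,2 \right)}\right) 7 = \left(\left(-180\right) \left(-3\right) + \left(-1 + 2\right)\right) 7 = \left(540 + 1\right) 7 = 541 \cdot 7 = 3787$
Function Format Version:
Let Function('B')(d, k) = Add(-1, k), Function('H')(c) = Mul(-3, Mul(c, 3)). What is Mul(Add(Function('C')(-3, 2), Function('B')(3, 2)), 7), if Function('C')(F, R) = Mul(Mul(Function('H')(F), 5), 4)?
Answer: 3787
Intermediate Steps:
Function('H')(c) = Mul(-9, c) (Function('H')(c) = Mul(-3, Mul(3, c)) = Mul(-9, c))
Function('C')(F, R) = Mul(-180, F) (Function('C')(F, R) = Mul(Mul(Mul(-9, F), 5), 4) = Mul(Mul(-45, F), 4) = Mul(-180, F))
Mul(Add(Function('C')(-3, 2), Function('B')(3, 2)), 7) = Mul(Add(Mul(-180, -3), Add(-1, 2)), 7) = Mul(Add(540, 1), 7) = Mul(541, 7) = 3787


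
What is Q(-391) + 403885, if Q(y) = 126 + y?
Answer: 403620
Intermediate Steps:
Q(-391) + 403885 = (126 - 391) + 403885 = -265 + 403885 = 403620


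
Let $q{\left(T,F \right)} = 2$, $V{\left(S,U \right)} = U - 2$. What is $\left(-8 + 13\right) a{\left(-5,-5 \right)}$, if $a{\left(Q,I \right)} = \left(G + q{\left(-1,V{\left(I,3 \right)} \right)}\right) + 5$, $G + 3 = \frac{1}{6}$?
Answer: $\frac{125}{6} \approx 20.833$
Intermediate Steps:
$V{\left(S,U \right)} = -2 + U$
$G = - \frac{17}{6}$ ($G = -3 + \frac{1}{6} = - \frac{17}{6} \approx -2.8333$)
$a{\left(Q,I \right)} = \frac{25}{6}$ ($a{\left(Q,I \right)} = \left(- \frac{17}{6} + 2\right) + 5 = - \frac{5}{6} + 5 = \frac{25}{6}$)
$\left(-8 + 13\right) a{\left(-5,-5 \right)} = \left(-8 + 13\right) \frac{25}{6} = 5 \cdot \frac{25}{6} = \frac{125}{6}$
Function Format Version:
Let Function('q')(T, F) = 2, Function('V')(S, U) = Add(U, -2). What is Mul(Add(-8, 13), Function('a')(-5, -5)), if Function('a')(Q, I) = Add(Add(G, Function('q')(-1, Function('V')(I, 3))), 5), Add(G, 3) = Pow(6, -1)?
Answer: Rational(125, 6) ≈ 20.833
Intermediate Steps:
Function('V')(S, U) = Add(-2, U)
G = Rational(-17, 6) (G = Add(-3, Pow(6, -1)) = Add(-3, Rational(1, 6)) = Rational(-17, 6) ≈ -2.8333)
Function('a')(Q, I) = Rational(25, 6) (Function('a')(Q, I) = Add(Add(Rational(-17, 6), 2), 5) = Add(Rational(-5, 6), 5) = Rational(25, 6))
Mul(Add(-8, 13), Function('a')(-5, -5)) = Mul(Add(-8, 13), Rational(25, 6)) = Mul(5, Rational(25, 6)) = Rational(125, 6)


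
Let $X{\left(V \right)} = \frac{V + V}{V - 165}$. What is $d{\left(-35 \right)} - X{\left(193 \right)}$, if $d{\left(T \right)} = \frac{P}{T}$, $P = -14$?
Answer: $- \frac{937}{70} \approx -13.386$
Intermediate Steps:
$X{\left(V \right)} = \frac{2 V}{-165 + V}$
$d{\left(T \right)} = - \frac{14}{T}$
$d{\left(-35 \right)} - X{\left(193 \right)} = - \frac{14}{-35} - 2 \cdot 193 \frac{1}{-165 + 193} = \left(-14\right) \left(- \frac{1}{35}\right) - 2 \cdot 193 \cdot \frac{1}{28} = \frac{2}{5} - 2 \cdot 193 \cdot \frac{1}{28} = \frac{2}{5} - \frac{193}{14} = - \frac{937}{70}$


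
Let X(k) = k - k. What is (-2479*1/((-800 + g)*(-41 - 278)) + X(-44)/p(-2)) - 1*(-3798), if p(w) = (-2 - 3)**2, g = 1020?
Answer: 266546119/70180 ≈ 3798.0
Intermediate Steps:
X(k) = 0
p(w) = 25 (p(w) = (-5)**2 = 25)
(-2479*1/((-800 + g)*(-41 - 278)) + X(-44)/p(-2)) - 1*(-3798) = (-2479*1/((-800 + 1020)*(-41 - 278)) + 0/25) - 1*(-3798) = (-2479/((-319*220)) + 0*(1/25)) + 3798 = (-2479/(-70180) + 0) + 3798 = (-2479*(-1/70180) + 0) + 3798 = (2479/70180 + 0) + 3798 = 2479/70180 + 3798 = 266546119/70180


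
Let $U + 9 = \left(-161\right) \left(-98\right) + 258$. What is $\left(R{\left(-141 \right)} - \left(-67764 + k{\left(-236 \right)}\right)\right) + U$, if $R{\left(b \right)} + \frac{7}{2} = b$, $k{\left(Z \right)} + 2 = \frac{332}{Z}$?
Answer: $\frac{9870689}{118} \approx 83650.0$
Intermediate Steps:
$k{\left(Z \right)} = -2 + \frac{332}{Z}$
$R{\left(b \right)} = - \frac{7}{2} + b$
$U = 16027$ ($U = -9 + \left(\left(-161\right) \left(-98\right) + 258\right) = -9 + \left(15778 + 258\right) = -9 + 16036 = 16027$)
$\left(R{\left(-141 \right)} - \left(-67764 + k{\left(-236 \right)}\right)\right) + U = \left(\left(- \frac{7}{2} - 141\right) + \left(67764 - \left(-2 + \frac{332}{-236}\right)\right)\right) + 16027 = \left(- \frac{289}{2} + \left(67764 - \left(-2 + 332 \left(- \frac{1}{236}\right)\right)\right)\right) + 16027 = \left(- \frac{289}{2} + \left(67764 - \left(-2 - \frac{83}{59}\right)\right)\right) + 16027 = \left(- \frac{289}{2} + \left(67764 - - \frac{201}{59}\right)\right) + 16027 = \left(- \frac{289}{2} + \left(67764 + \frac{201}{59}\right)\right) + 16027 = \left(- \frac{289}{2} + \frac{3998277}{59}\right) + 16027 = \frac{7979503}{118} + 16027 = \frac{9870689}{118}$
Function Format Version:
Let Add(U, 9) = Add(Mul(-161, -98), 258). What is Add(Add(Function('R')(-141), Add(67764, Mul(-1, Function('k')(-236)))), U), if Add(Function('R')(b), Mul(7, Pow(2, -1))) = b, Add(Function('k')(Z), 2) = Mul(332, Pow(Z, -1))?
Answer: Rational(9870689, 118) ≈ 83650.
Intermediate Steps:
Function('k')(Z) = Add(-2, Mul(332, Pow(Z, -1)))
Function('R')(b) = Add(Rational(-7, 2), b)
U = 16027 (U = Add(-9, Add(Mul(-161, -98), 258)) = Add(-9, Add(15778, 258)) = Add(-9, 16036) = 16027)
Add(Add(Function('R')(-141), Add(67764, Mul(-1, Function('k')(-236)))), U) = Add(Add(Add(Rational(-7, 2), -141), Add(67764, Mul(-1, Add(-2, Mul(332, Pow(-236, -1)))))), 16027) = Add(Add(Rational(-289, 2), Add(67764, Mul(-1, Add(-2, Mul(332, Rational(-1, 236)))))), 16027) = Add(Add(Rational(-289, 2), Add(67764, Mul(-1, Add(-2, Rational(-83, 59))))), 16027) = Add(Add(Rational(-289, 2), Add(67764, Mul(-1, Rational(-201, 59)))), 16027) = Add(Add(Rational(-289, 2), Add(67764, Rational(201, 59))), 16027) = Add(Add(Rational(-289, 2), Rational(3998277, 59)), 16027) = Add(Rational(7979503, 118), 16027) = Rational(9870689, 118)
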